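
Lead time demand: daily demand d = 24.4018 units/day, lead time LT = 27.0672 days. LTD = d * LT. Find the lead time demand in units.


LTD = 24.4018 * 27.0672 = 660.4884

660.4884 units


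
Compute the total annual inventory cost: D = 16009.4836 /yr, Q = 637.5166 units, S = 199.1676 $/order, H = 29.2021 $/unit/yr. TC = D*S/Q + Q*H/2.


Ordering cost = D*S/Q = 5001.5489
Holding cost = Q*H/2 = 9308.4118
TC = 5001.5489 + 9308.4118 = 14309.9606

14309.9606 $/yr


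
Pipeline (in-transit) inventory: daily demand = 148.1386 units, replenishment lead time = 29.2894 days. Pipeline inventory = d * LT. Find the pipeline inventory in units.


Pipeline = 148.1386 * 29.2894 = 4338.8907

4338.8907 units


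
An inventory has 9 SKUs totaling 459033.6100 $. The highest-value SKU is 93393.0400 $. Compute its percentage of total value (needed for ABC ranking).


Top item = 93393.0400
Total = 459033.6100
Percentage = 93393.0400 / 459033.6100 * 100 = 20.3456

20.3456%


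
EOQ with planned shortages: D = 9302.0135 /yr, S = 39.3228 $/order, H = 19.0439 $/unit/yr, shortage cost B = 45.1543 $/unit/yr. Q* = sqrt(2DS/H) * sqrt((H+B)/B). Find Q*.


sqrt(2DS/H) = 195.9962
sqrt((H+B)/B) = 1.1924
Q* = 195.9962 * 1.1924 = 233.7005

233.7005 units


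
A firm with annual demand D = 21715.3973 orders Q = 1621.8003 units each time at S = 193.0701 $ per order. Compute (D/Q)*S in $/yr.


Number of orders = D/Q = 13.3897
Cost = 13.3897 * 193.0701 = 2585.1481

2585.1481 $/yr


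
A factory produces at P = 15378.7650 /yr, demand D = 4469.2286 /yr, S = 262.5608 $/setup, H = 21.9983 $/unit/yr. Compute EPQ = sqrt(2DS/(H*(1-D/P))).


1 - D/P = 1 - 0.2906 = 0.7094
H*(1-D/P) = 15.6054
2DS = 2346888.4732
EPQ = sqrt(150389.8397) = 387.8013

387.8013 units


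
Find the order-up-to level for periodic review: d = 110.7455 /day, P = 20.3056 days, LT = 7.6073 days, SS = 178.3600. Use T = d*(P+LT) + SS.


P + LT = 27.9129
d*(P+LT) = 110.7455 * 27.9129 = 3091.2281
T = 3091.2281 + 178.3600 = 3269.5881

3269.5881 units


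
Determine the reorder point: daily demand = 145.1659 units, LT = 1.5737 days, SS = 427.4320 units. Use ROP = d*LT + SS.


d*LT = 145.1659 * 1.5737 = 228.4476
ROP = 228.4476 + 427.4320 = 655.8796

655.8796 units


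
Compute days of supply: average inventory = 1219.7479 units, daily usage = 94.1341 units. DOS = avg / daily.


DOS = 1219.7479 / 94.1341 = 12.9576

12.9576 days


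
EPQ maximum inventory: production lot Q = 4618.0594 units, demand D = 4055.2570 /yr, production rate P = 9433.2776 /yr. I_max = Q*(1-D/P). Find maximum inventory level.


D/P = 0.4299
1 - D/P = 0.5701
I_max = 4618.0594 * 0.5701 = 2632.8090

2632.8090 units


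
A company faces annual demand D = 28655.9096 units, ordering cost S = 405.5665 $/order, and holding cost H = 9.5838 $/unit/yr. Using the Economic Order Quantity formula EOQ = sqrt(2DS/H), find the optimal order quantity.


2*D*S = 2 * 28655.9096 * 405.5665 = 23243753.9216
2*D*S/H = 2425317.0894
EOQ = sqrt(2425317.0894) = 1557.3430

1557.3430 units


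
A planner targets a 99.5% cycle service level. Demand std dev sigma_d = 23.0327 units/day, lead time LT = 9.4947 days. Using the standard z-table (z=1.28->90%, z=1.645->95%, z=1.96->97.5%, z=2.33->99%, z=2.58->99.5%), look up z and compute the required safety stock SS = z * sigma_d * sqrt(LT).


From the table, SL = 99.5% corresponds to z = 2.58
sqrt(LT) = sqrt(9.4947) = 3.0813
SS = 2.58 * 23.0327 * 3.0813 = 183.1071

183.1071 units


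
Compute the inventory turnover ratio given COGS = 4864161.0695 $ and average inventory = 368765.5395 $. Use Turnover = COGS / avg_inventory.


Turnover = 4864161.0695 / 368765.5395 = 13.1904

13.1904


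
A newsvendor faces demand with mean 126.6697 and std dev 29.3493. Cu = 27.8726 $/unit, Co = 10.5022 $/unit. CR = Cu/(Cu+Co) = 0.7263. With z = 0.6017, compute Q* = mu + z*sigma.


CR = Cu/(Cu+Co) = 27.8726/(27.8726+10.5022) = 0.7263
z = 0.6017
Q* = 126.6697 + 0.6017 * 29.3493 = 144.3292

144.3292 units


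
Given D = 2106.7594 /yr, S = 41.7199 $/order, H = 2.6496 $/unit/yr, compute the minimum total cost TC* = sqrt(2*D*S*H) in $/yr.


2*D*S*H = 465766.7799
TC* = sqrt(465766.7799) = 682.4711

682.4711 $/yr


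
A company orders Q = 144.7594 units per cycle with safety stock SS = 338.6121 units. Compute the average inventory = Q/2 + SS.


Q/2 = 72.3797
Avg = 72.3797 + 338.6121 = 410.9918

410.9918 units


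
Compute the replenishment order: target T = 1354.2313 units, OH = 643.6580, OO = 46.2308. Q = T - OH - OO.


Inventory position = OH + OO = 643.6580 + 46.2308 = 689.8888
Q = 1354.2313 - 689.8888 = 664.3425

664.3425 units


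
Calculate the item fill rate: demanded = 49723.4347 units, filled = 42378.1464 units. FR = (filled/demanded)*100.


FR = 42378.1464 / 49723.4347 * 100 = 85.2277

85.2277%


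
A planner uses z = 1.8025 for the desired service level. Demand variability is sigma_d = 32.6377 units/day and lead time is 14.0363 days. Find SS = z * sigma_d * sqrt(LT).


sqrt(LT) = sqrt(14.0363) = 3.7465
SS = 1.8025 * 32.6377 * 3.7465 = 220.4048

220.4048 units


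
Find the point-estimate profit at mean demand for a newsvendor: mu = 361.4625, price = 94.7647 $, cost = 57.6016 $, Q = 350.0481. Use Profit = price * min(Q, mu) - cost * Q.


Sales at mu = min(350.0481, 361.4625) = 350.0481
Revenue = 94.7647 * 350.0481 = 33172.2032
Total cost = 57.6016 * 350.0481 = 20163.3306
Profit = 33172.2032 - 20163.3306 = 13008.8725

13008.8725 $


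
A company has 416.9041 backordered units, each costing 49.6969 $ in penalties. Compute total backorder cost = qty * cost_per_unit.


Total = 416.9041 * 49.6969 = 20718.8414

20718.8414 $


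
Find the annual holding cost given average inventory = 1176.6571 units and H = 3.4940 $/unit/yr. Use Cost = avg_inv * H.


Cost = 1176.6571 * 3.4940 = 4111.2399

4111.2399 $/yr


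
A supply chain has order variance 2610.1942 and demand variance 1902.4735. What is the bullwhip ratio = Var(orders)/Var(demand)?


BW = 2610.1942 / 1902.4735 = 1.3720

1.3720


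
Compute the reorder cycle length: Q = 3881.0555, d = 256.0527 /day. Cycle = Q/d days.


Cycle = 3881.0555 / 256.0527 = 15.1573

15.1573 days


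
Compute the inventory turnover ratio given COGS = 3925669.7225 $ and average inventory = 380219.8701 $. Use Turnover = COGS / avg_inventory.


Turnover = 3925669.7225 / 380219.8701 = 10.3247

10.3247


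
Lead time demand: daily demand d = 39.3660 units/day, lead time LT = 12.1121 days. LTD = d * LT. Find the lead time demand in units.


LTD = 39.3660 * 12.1121 = 476.8049

476.8049 units


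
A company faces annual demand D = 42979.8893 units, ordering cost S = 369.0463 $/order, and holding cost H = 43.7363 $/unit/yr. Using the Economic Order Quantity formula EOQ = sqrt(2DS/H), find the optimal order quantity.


2*D*S = 2 * 42979.8893 * 369.0463 = 31723138.2411
2*D*S/H = 725327.4338
EOQ = sqrt(725327.4338) = 851.6616

851.6616 units


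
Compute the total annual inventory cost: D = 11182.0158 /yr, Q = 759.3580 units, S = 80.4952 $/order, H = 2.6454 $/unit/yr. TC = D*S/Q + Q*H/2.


Ordering cost = D*S/Q = 1185.3416
Holding cost = Q*H/2 = 1004.4028
TC = 1185.3416 + 1004.4028 = 2189.7444

2189.7444 $/yr


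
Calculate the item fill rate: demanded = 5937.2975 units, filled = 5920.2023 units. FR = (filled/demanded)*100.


FR = 5920.2023 / 5937.2975 * 100 = 99.7121

99.7121%


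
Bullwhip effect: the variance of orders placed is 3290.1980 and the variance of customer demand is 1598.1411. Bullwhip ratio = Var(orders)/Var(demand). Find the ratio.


BW = 3290.1980 / 1598.1411 = 2.0588

2.0588


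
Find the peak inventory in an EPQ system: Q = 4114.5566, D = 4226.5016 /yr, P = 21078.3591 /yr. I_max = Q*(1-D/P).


D/P = 0.2005
1 - D/P = 0.7995
I_max = 4114.5566 * 0.7995 = 3289.5313

3289.5313 units


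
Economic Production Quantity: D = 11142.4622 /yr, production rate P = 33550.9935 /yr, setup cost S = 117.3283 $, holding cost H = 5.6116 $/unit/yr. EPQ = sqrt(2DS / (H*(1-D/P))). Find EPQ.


1 - D/P = 1 - 0.3321 = 0.6679
H*(1-D/P) = 3.7480
2DS = 2614652.2955
EPQ = sqrt(697620.4911) = 835.2368

835.2368 units


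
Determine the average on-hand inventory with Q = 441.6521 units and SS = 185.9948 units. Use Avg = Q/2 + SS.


Q/2 = 220.8261
Avg = 220.8261 + 185.9948 = 406.8209

406.8209 units


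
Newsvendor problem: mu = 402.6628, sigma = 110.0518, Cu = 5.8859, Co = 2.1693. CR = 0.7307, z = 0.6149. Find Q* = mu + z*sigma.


CR = Cu/(Cu+Co) = 5.8859/(5.8859+2.1693) = 0.7307
z = 0.6149
Q* = 402.6628 + 0.6149 * 110.0518 = 470.3337

470.3337 units


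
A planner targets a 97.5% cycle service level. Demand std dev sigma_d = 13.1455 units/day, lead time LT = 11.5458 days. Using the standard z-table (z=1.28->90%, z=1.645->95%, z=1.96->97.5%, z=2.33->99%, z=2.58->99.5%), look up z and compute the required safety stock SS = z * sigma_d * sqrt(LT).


From the table, SL = 97.5% corresponds to z = 1.96
sqrt(LT) = sqrt(11.5458) = 3.3979
SS = 1.96 * 13.1455 * 3.3979 = 87.5478

87.5478 units


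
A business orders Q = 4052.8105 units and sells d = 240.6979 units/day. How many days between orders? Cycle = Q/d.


Cycle = 4052.8105 / 240.6979 = 16.8377

16.8377 days


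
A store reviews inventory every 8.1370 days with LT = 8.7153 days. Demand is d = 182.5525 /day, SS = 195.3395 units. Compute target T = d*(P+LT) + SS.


P + LT = 16.8523
d*(P+LT) = 182.5525 * 16.8523 = 3076.4295
T = 3076.4295 + 195.3395 = 3271.7690

3271.7690 units


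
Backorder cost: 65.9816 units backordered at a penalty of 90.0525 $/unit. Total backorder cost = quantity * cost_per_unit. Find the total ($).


Total = 65.9816 * 90.0525 = 5941.8080

5941.8080 $


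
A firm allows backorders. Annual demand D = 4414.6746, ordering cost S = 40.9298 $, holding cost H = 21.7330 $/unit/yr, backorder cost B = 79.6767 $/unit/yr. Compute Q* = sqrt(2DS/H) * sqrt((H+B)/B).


sqrt(2DS/H) = 128.9509
sqrt((H+B)/B) = 1.1282
Q* = 128.9509 * 1.1282 = 145.4784

145.4784 units


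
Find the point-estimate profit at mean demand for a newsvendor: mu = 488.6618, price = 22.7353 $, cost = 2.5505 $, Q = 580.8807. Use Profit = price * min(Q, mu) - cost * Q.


Sales at mu = min(580.8807, 488.6618) = 488.6618
Revenue = 22.7353 * 488.6618 = 11109.8726
Total cost = 2.5505 * 580.8807 = 1481.5362
Profit = 11109.8726 - 1481.5362 = 9628.3364

9628.3364 $


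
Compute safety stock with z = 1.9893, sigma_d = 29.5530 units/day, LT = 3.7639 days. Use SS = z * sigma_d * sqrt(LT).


sqrt(LT) = sqrt(3.7639) = 1.9401
SS = 1.9893 * 29.5530 * 1.9401 = 114.0567

114.0567 units


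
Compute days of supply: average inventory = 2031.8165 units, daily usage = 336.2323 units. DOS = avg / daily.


DOS = 2031.8165 / 336.2323 = 6.0429

6.0429 days


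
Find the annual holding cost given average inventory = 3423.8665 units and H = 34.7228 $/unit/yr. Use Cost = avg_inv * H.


Cost = 3423.8665 * 34.7228 = 118886.2317

118886.2317 $/yr


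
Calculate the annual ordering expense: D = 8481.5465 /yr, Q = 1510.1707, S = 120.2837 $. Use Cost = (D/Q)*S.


Number of orders = D/Q = 5.6163
Cost = 5.6163 * 120.2837 = 675.5473

675.5473 $/yr


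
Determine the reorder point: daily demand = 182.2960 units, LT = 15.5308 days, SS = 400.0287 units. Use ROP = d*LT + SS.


d*LT = 182.2960 * 15.5308 = 2831.2027
ROP = 2831.2027 + 400.0287 = 3231.2314

3231.2314 units


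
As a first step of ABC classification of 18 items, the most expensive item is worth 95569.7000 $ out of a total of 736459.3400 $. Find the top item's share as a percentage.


Top item = 95569.7000
Total = 736459.3400
Percentage = 95569.7000 / 736459.3400 * 100 = 12.9769

12.9769%


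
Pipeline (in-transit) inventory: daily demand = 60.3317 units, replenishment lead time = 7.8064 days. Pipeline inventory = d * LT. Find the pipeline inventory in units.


Pipeline = 60.3317 * 7.8064 = 470.9734

470.9734 units


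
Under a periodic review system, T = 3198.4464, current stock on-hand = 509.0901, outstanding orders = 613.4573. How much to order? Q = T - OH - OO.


Inventory position = OH + OO = 509.0901 + 613.4573 = 1122.5474
Q = 3198.4464 - 1122.5474 = 2075.8990

2075.8990 units


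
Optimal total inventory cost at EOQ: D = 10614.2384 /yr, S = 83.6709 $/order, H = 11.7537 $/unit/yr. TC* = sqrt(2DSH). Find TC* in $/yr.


2*D*S*H = 20876989.6353
TC* = sqrt(20876989.6353) = 4569.1345

4569.1345 $/yr


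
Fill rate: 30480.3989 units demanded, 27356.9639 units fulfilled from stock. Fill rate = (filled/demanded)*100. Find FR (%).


FR = 27356.9639 / 30480.3989 * 100 = 89.7526

89.7526%


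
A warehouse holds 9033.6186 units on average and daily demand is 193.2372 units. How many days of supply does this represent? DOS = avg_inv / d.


DOS = 9033.6186 / 193.2372 = 46.7489

46.7489 days


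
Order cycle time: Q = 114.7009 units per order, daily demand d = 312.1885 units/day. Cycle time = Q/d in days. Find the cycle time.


Cycle = 114.7009 / 312.1885 = 0.3674

0.3674 days


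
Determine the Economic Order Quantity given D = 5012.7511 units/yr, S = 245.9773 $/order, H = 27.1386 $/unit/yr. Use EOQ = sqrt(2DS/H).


2*D*S = 2 * 5012.7511 * 245.9773 = 2466045.9623
2*D*S/H = 90868.5769
EOQ = sqrt(90868.5769) = 301.4442

301.4442 units


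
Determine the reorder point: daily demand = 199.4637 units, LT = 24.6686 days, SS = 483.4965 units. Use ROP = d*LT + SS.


d*LT = 199.4637 * 24.6686 = 4920.4902
ROP = 4920.4902 + 483.4965 = 5403.9867

5403.9867 units


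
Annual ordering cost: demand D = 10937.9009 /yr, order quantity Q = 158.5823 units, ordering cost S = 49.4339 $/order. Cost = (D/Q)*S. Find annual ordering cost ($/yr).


Number of orders = D/Q = 68.9730
Cost = 68.9730 * 49.4339 = 3409.6056

3409.6056 $/yr


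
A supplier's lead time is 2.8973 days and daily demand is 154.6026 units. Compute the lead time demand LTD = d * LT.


LTD = 154.6026 * 2.8973 = 447.9301

447.9301 units


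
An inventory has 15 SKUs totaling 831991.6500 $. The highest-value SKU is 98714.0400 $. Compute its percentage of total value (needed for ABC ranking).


Top item = 98714.0400
Total = 831991.6500
Percentage = 98714.0400 / 831991.6500 * 100 = 11.8648

11.8648%


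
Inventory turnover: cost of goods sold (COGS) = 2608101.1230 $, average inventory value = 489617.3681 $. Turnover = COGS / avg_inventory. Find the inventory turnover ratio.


Turnover = 2608101.1230 / 489617.3681 = 5.3268

5.3268


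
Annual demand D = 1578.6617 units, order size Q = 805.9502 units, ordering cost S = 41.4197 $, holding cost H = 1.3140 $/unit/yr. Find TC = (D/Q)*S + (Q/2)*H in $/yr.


Ordering cost = D*S/Q = 81.1312
Holding cost = Q*H/2 = 529.5093
TC = 81.1312 + 529.5093 = 610.6405

610.6405 $/yr


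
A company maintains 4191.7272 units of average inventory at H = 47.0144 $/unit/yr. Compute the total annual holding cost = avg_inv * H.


Cost = 4191.7272 * 47.0144 = 197071.5393

197071.5393 $/yr


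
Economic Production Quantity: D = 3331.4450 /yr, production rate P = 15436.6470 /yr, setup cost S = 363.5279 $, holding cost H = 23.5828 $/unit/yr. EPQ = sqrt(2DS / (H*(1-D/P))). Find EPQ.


1 - D/P = 1 - 0.2158 = 0.7842
H*(1-D/P) = 18.4933
2DS = 2422146.4096
EPQ = sqrt(130974.2606) = 361.9037

361.9037 units


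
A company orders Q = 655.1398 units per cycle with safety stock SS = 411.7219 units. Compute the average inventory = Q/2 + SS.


Q/2 = 327.5699
Avg = 327.5699 + 411.7219 = 739.2918

739.2918 units


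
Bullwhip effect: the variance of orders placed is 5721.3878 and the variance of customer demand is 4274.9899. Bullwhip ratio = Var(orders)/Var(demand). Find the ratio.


BW = 5721.3878 / 4274.9899 = 1.3383

1.3383


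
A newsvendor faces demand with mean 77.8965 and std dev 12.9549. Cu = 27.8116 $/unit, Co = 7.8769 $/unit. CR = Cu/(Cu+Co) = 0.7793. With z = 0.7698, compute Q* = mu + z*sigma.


CR = Cu/(Cu+Co) = 27.8116/(27.8116+7.8769) = 0.7793
z = 0.7698
Q* = 77.8965 + 0.7698 * 12.9549 = 87.8692

87.8692 units


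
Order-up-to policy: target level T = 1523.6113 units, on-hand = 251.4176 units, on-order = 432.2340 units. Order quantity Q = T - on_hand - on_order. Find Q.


Inventory position = OH + OO = 251.4176 + 432.2340 = 683.6516
Q = 1523.6113 - 683.6516 = 839.9597

839.9597 units


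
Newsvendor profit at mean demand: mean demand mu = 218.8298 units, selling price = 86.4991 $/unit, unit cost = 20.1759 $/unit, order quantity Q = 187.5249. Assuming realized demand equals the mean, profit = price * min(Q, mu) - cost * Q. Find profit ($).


Sales at mu = min(187.5249, 218.8298) = 187.5249
Revenue = 86.4991 * 187.5249 = 16220.7351
Total cost = 20.1759 * 187.5249 = 3783.4836
Profit = 16220.7351 - 3783.4836 = 12437.2514

12437.2514 $


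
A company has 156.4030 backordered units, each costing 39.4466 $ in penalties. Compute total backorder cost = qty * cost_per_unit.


Total = 156.4030 * 39.4466 = 6169.5666

6169.5666 $


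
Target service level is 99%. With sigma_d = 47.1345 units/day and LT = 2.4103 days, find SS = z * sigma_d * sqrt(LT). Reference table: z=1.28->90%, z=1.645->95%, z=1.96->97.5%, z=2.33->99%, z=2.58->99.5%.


From the table, SL = 99% corresponds to z = 2.33
sqrt(LT) = sqrt(2.4103) = 1.5525
SS = 2.33 * 47.1345 * 1.5525 = 170.5024

170.5024 units


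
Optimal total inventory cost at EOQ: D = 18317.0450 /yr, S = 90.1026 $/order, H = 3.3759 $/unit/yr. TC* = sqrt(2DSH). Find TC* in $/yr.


2*D*S*H = 11143261.0511
TC* = sqrt(11143261.0511) = 3338.1523

3338.1523 $/yr


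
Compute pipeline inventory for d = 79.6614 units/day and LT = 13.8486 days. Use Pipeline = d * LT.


Pipeline = 79.6614 * 13.8486 = 1103.1989

1103.1989 units


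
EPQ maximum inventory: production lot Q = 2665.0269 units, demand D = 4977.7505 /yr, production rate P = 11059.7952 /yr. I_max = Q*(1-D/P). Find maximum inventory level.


D/P = 0.4501
1 - D/P = 0.5499
I_max = 2665.0269 * 0.5499 = 1465.5617

1465.5617 units


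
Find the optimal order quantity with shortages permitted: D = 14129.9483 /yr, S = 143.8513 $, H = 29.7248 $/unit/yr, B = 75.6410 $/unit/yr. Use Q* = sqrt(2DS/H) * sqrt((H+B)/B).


sqrt(2DS/H) = 369.8135
sqrt((H+B)/B) = 1.1802
Q* = 369.8135 * 1.1802 = 436.4695

436.4695 units


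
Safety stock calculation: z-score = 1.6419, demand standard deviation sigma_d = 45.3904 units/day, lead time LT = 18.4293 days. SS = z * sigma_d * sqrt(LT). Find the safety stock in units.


sqrt(LT) = sqrt(18.4293) = 4.2929
SS = 1.6419 * 45.3904 * 4.2929 = 319.9375

319.9375 units


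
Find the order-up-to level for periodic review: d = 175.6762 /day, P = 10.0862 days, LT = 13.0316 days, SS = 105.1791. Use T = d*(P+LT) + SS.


P + LT = 23.1178
d*(P+LT) = 175.6762 * 23.1178 = 4061.2473
T = 4061.2473 + 105.1791 = 4166.4264

4166.4264 units


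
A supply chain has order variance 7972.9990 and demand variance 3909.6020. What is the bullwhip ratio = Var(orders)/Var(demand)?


BW = 7972.9990 / 3909.6020 = 2.0393

2.0393


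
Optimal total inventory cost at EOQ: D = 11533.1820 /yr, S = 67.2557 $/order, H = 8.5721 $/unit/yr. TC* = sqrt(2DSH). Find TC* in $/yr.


2*D*S*H = 13298279.8222
TC* = sqrt(13298279.8222) = 3646.6807

3646.6807 $/yr


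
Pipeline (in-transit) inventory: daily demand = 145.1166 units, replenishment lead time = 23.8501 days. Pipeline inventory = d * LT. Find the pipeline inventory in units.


Pipeline = 145.1166 * 23.8501 = 3461.0454

3461.0454 units


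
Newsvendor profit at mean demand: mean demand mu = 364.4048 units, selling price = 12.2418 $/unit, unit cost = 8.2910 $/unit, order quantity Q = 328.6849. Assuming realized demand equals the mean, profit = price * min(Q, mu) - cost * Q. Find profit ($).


Sales at mu = min(328.6849, 364.4048) = 328.6849
Revenue = 12.2418 * 328.6849 = 4023.6948
Total cost = 8.2910 * 328.6849 = 2725.1265
Profit = 4023.6948 - 2725.1265 = 1298.5683

1298.5683 $


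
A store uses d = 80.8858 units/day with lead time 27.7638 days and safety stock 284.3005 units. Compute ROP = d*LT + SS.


d*LT = 80.8858 * 27.7638 = 2245.6972
ROP = 2245.6972 + 284.3005 = 2529.9977

2529.9977 units


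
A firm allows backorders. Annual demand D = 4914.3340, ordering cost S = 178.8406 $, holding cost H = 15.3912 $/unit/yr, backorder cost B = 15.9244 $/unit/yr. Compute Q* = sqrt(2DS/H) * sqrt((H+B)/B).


sqrt(2DS/H) = 337.9435
sqrt((H+B)/B) = 1.4023
Q* = 337.9435 * 1.4023 = 473.9068

473.9068 units


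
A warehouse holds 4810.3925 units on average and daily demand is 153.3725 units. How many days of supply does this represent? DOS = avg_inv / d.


DOS = 4810.3925 / 153.3725 = 31.3641

31.3641 days


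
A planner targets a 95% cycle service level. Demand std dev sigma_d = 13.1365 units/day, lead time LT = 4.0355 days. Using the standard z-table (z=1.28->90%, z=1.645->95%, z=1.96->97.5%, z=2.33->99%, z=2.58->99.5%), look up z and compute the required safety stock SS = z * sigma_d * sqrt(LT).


From the table, SL = 95% corresponds to z = 1.645
sqrt(LT) = sqrt(4.0355) = 2.0089
SS = 1.645 * 13.1365 * 2.0089 = 43.4104

43.4104 units


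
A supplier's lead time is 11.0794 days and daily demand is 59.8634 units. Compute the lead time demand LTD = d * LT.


LTD = 59.8634 * 11.0794 = 663.2506

663.2506 units


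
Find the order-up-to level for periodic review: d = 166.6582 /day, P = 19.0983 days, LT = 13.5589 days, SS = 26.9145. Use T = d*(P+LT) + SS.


P + LT = 32.6572
d*(P+LT) = 166.6582 * 32.6572 = 5442.5902
T = 5442.5902 + 26.9145 = 5469.5047

5469.5047 units


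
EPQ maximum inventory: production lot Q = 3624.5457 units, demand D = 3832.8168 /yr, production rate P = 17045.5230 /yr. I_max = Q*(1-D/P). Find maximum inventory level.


D/P = 0.2249
1 - D/P = 0.7751
I_max = 3624.5457 * 0.7751 = 2809.5388

2809.5388 units


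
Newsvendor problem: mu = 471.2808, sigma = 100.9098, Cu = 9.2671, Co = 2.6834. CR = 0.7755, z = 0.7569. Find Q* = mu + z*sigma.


CR = Cu/(Cu+Co) = 9.2671/(9.2671+2.6834) = 0.7755
z = 0.7569
Q* = 471.2808 + 0.7569 * 100.9098 = 547.6594

547.6594 units


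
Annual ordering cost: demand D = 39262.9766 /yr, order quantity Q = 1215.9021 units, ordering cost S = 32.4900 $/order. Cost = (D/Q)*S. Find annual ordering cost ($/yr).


Number of orders = D/Q = 32.2912
Cost = 32.2912 * 32.4900 = 1049.1421

1049.1421 $/yr


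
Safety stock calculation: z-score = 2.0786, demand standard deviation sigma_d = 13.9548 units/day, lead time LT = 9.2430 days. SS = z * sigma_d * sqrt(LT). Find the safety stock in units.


sqrt(LT) = sqrt(9.2430) = 3.0402
SS = 2.0786 * 13.9548 * 3.0402 = 88.1863

88.1863 units


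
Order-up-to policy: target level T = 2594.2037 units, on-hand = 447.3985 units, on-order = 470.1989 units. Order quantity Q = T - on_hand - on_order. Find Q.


Inventory position = OH + OO = 447.3985 + 470.1989 = 917.5974
Q = 2594.2037 - 917.5974 = 1676.6063

1676.6063 units


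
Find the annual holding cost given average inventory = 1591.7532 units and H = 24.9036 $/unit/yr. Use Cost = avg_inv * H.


Cost = 1591.7532 * 24.9036 = 39640.3850

39640.3850 $/yr


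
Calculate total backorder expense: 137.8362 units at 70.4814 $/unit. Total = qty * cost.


Total = 137.8362 * 70.4814 = 9714.8883

9714.8883 $


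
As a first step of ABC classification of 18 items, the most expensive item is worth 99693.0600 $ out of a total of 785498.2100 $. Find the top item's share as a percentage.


Top item = 99693.0600
Total = 785498.2100
Percentage = 99693.0600 / 785498.2100 * 100 = 12.6917

12.6917%


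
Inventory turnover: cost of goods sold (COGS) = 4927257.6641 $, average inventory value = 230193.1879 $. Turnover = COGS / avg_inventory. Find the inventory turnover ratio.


Turnover = 4927257.6641 / 230193.1879 = 21.4049

21.4049


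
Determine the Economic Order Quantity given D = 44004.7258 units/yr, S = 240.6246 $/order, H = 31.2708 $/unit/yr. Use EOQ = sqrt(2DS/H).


2*D*S = 2 * 44004.7258 * 240.6246 = 21177239.0875
2*D*S/H = 677220.8926
EOQ = sqrt(677220.8926) = 822.9343

822.9343 units


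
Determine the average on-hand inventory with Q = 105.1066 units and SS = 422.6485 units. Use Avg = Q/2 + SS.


Q/2 = 52.5533
Avg = 52.5533 + 422.6485 = 475.2018

475.2018 units


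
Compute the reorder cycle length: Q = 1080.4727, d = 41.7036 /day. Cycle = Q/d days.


Cycle = 1080.4727 / 41.7036 = 25.9084

25.9084 days


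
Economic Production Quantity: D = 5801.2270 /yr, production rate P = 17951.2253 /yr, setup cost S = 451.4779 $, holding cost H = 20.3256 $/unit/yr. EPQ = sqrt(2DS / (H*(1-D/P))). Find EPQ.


1 - D/P = 1 - 0.3232 = 0.6768
H*(1-D/P) = 13.7571
2DS = 5238251.5668
EPQ = sqrt(380768.3635) = 617.0643

617.0643 units


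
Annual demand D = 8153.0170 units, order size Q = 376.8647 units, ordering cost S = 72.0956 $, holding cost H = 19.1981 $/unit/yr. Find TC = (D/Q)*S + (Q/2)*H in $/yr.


Ordering cost = D*S/Q = 1559.7021
Holding cost = Q*H/2 = 3617.5431
TC = 1559.7021 + 3617.5431 = 5177.2452

5177.2452 $/yr


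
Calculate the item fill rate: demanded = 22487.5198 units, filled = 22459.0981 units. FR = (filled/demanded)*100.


FR = 22459.0981 / 22487.5198 * 100 = 99.8736

99.8736%


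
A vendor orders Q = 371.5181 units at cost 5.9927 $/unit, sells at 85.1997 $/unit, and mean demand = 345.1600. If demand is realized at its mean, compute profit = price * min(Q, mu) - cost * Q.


Sales at mu = min(371.5181, 345.1600) = 345.1600
Revenue = 85.1997 * 345.1600 = 29407.5285
Total cost = 5.9927 * 371.5181 = 2226.3965
Profit = 29407.5285 - 2226.3965 = 27181.1319

27181.1319 $


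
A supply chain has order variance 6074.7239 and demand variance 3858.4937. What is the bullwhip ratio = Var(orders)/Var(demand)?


BW = 6074.7239 / 3858.4937 = 1.5744

1.5744


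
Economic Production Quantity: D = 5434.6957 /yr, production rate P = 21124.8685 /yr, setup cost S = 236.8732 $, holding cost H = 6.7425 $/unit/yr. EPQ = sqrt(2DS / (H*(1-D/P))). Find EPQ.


1 - D/P = 1 - 0.2573 = 0.7427
H*(1-D/P) = 5.0079
2DS = 2574667.5230
EPQ = sqrt(514122.3539) = 717.0233

717.0233 units


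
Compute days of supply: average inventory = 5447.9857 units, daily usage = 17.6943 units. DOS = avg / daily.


DOS = 5447.9857 / 17.6943 = 307.8950

307.8950 days


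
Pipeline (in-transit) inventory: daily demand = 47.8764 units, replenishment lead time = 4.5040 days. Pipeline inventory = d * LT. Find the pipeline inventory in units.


Pipeline = 47.8764 * 4.5040 = 215.6353

215.6353 units


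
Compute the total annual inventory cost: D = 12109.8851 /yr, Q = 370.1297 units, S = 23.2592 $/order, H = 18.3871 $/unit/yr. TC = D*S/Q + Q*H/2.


Ordering cost = D*S/Q = 760.9933
Holding cost = Q*H/2 = 3402.8059
TC = 760.9933 + 3402.8059 = 4163.7993

4163.7993 $/yr


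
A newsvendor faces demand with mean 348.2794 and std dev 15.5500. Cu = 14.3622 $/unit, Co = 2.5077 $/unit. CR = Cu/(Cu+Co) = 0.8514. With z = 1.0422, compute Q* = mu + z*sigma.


CR = Cu/(Cu+Co) = 14.3622/(14.3622+2.5077) = 0.8514
z = 1.0422
Q* = 348.2794 + 1.0422 * 15.5500 = 364.4856

364.4856 units


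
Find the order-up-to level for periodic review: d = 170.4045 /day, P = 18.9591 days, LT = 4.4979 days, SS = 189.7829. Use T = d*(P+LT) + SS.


P + LT = 23.4570
d*(P+LT) = 170.4045 * 23.4570 = 3997.1784
T = 3997.1784 + 189.7829 = 4186.9613

4186.9613 units


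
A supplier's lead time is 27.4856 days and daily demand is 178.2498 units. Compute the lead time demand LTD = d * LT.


LTD = 178.2498 * 27.4856 = 4899.3027

4899.3027 units


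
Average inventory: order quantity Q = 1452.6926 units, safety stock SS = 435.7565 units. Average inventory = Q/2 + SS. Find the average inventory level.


Q/2 = 726.3463
Avg = 726.3463 + 435.7565 = 1162.1028

1162.1028 units


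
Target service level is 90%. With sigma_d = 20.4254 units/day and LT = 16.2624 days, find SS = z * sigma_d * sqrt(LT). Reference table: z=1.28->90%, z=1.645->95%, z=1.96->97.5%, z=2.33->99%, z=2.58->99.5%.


From the table, SL = 90% corresponds to z = 1.28
sqrt(LT) = sqrt(16.2624) = 4.0327
SS = 1.28 * 20.4254 * 4.0327 = 105.4321

105.4321 units


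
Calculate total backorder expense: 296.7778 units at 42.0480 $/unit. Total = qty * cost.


Total = 296.7778 * 42.0480 = 12478.9129

12478.9129 $


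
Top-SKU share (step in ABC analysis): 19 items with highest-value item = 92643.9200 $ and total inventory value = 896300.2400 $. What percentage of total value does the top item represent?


Top item = 92643.9200
Total = 896300.2400
Percentage = 92643.9200 / 896300.2400 * 100 = 10.3363

10.3363%


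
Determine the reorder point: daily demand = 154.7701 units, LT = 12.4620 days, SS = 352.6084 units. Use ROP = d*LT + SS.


d*LT = 154.7701 * 12.4620 = 1928.7450
ROP = 1928.7450 + 352.6084 = 2281.3534

2281.3534 units


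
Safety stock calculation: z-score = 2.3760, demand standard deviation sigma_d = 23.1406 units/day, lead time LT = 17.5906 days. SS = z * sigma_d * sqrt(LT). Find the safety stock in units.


sqrt(LT) = sqrt(17.5906) = 4.1941
SS = 2.3760 * 23.1406 * 4.1941 = 230.6011

230.6011 units


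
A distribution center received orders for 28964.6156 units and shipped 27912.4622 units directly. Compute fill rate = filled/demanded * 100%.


FR = 27912.4622 / 28964.6156 * 100 = 96.3675

96.3675%


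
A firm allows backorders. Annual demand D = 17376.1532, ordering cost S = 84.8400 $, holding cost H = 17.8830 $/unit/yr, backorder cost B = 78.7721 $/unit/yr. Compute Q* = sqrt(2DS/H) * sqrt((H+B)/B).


sqrt(2DS/H) = 406.0429
sqrt((H+B)/B) = 1.1077
Q* = 406.0429 * 1.1077 = 449.7779

449.7779 units


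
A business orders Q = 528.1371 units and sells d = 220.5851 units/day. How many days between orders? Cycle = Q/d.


Cycle = 528.1371 / 220.5851 = 2.3943

2.3943 days


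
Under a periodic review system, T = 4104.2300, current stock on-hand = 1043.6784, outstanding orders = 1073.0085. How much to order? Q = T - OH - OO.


Inventory position = OH + OO = 1043.6784 + 1073.0085 = 2116.6869
Q = 4104.2300 - 2116.6869 = 1987.5431

1987.5431 units


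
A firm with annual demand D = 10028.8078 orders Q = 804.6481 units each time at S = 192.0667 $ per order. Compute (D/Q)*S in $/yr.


Number of orders = D/Q = 12.4636
Cost = 12.4636 * 192.0667 = 2393.8415

2393.8415 $/yr


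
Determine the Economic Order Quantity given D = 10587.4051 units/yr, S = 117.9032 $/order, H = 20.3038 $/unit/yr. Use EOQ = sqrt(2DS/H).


2*D*S = 2 * 10587.4051 * 117.9032 = 2496577.8820
2*D*S/H = 122961.1148
EOQ = sqrt(122961.1148) = 350.6581

350.6581 units


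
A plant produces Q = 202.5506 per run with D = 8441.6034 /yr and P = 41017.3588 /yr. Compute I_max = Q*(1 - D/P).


D/P = 0.2058
1 - D/P = 0.7942
I_max = 202.5506 * 0.7942 = 160.8645

160.8645 units


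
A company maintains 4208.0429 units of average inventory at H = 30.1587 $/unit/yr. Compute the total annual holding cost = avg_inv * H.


Cost = 4208.0429 * 30.1587 = 126909.1034

126909.1034 $/yr


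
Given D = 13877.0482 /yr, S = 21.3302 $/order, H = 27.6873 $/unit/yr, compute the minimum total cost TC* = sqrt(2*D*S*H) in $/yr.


2*D*S*H = 16390893.4233
TC* = sqrt(16390893.4233) = 4048.5668

4048.5668 $/yr


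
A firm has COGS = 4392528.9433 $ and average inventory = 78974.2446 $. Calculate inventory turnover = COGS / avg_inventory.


Turnover = 4392528.9433 / 78974.2446 = 55.6198

55.6198


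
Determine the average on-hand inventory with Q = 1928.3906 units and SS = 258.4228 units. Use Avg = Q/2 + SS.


Q/2 = 964.1953
Avg = 964.1953 + 258.4228 = 1222.6181

1222.6181 units


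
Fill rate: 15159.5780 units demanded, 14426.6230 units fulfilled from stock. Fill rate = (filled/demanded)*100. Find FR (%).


FR = 14426.6230 / 15159.5780 * 100 = 95.1651

95.1651%


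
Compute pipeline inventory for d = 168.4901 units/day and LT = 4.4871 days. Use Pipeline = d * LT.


Pipeline = 168.4901 * 4.4871 = 756.0319

756.0319 units


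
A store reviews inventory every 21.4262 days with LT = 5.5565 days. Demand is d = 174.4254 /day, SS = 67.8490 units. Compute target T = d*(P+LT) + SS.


P + LT = 26.9827
d*(P+LT) = 174.4254 * 26.9827 = 4706.4682
T = 4706.4682 + 67.8490 = 4774.3172

4774.3172 units


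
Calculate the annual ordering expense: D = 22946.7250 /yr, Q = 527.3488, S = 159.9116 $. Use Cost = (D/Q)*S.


Number of orders = D/Q = 43.5134
Cost = 43.5134 * 159.9116 = 6958.2931

6958.2931 $/yr


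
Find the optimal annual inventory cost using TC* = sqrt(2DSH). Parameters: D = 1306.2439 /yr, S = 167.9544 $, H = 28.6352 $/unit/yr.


2*D*S*H = 12564519.2938
TC* = sqrt(12564519.2938) = 3544.6466

3544.6466 $/yr


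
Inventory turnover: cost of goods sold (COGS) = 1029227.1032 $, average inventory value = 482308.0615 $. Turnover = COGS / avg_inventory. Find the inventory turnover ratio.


Turnover = 1029227.1032 / 482308.0615 = 2.1340

2.1340


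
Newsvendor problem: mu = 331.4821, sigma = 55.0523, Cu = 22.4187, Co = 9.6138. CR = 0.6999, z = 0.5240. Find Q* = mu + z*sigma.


CR = Cu/(Cu+Co) = 22.4187/(22.4187+9.6138) = 0.6999
z = 0.5240
Q* = 331.4821 + 0.5240 * 55.0523 = 360.3295

360.3295 units


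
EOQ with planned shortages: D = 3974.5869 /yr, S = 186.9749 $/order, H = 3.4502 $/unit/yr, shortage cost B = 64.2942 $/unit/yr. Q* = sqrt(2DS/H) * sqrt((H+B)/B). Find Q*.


sqrt(2DS/H) = 656.3425
sqrt((H+B)/B) = 1.0265
Q* = 656.3425 * 1.0265 = 673.7229

673.7229 units


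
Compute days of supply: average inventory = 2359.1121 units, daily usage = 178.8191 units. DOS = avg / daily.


DOS = 2359.1121 / 178.8191 = 13.1927

13.1927 days


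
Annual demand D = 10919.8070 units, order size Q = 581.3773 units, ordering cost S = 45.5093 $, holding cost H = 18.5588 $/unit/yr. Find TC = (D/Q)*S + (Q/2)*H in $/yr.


Ordering cost = D*S/Q = 854.7853
Holding cost = Q*H/2 = 5394.8325
TC = 854.7853 + 5394.8325 = 6249.6178

6249.6178 $/yr


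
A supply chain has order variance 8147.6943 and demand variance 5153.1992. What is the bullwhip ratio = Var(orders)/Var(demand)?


BW = 8147.6943 / 5153.1992 = 1.5811

1.5811


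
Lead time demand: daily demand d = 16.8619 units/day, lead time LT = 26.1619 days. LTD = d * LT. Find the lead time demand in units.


LTD = 16.8619 * 26.1619 = 441.1393

441.1393 units


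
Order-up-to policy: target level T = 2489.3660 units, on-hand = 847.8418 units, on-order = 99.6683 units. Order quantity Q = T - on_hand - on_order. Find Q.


Inventory position = OH + OO = 847.8418 + 99.6683 = 947.5101
Q = 2489.3660 - 947.5101 = 1541.8559

1541.8559 units


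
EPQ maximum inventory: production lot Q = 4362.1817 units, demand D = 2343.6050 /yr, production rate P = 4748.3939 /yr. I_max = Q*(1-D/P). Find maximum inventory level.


D/P = 0.4936
1 - D/P = 0.5064
I_max = 4362.1817 * 0.5064 = 2209.1946

2209.1946 units


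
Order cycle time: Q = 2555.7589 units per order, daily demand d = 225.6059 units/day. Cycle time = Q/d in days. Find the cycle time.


Cycle = 2555.7589 / 225.6059 = 11.3284

11.3284 days


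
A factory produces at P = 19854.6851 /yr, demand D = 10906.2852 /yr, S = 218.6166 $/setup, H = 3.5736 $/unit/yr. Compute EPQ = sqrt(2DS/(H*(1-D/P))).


1 - D/P = 1 - 0.5493 = 0.4507
H*(1-D/P) = 1.6106
2DS = 4768589.9781
EPQ = sqrt(2960749.4782) = 1720.6829

1720.6829 units


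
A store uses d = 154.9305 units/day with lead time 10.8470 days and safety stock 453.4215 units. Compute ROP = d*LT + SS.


d*LT = 154.9305 * 10.8470 = 1680.5311
ROP = 1680.5311 + 453.4215 = 2133.9526

2133.9526 units


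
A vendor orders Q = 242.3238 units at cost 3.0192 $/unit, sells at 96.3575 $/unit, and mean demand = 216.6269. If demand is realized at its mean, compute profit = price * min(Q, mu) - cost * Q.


Sales at mu = min(242.3238, 216.6269) = 216.6269
Revenue = 96.3575 * 216.6269 = 20873.6265
Total cost = 3.0192 * 242.3238 = 731.6240
Profit = 20873.6265 - 731.6240 = 20142.0025

20142.0025 $


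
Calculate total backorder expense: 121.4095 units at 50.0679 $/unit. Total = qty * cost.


Total = 121.4095 * 50.0679 = 6078.7187

6078.7187 $


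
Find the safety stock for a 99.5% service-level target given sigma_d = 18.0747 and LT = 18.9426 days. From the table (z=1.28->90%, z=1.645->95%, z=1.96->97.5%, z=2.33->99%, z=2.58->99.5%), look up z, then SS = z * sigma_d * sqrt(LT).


From the table, SL = 99.5% corresponds to z = 2.58
sqrt(LT) = sqrt(18.9426) = 4.3523
SS = 2.58 * 18.0747 * 4.3523 = 202.9601

202.9601 units


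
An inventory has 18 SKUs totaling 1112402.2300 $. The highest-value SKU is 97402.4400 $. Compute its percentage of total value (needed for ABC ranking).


Top item = 97402.4400
Total = 1112402.2300
Percentage = 97402.4400 / 1112402.2300 * 100 = 8.7560

8.7560%


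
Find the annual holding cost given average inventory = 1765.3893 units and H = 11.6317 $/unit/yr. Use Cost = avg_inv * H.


Cost = 1765.3893 * 11.6317 = 20534.4787

20534.4787 $/yr


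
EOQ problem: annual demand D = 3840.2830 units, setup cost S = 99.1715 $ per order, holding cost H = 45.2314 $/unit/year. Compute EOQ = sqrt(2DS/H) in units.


2*D*S = 2 * 3840.2830 * 99.1715 = 761693.2511
2*D*S/H = 16839.9221
EOQ = sqrt(16839.9221) = 129.7687

129.7687 units


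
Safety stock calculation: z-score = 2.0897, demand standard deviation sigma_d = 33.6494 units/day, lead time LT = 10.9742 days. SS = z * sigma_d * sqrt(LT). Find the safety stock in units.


sqrt(LT) = sqrt(10.9742) = 3.3127
SS = 2.0897 * 33.6494 * 3.3127 = 232.9419

232.9419 units


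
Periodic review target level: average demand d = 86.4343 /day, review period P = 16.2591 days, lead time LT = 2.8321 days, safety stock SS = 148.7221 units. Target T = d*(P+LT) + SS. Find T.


P + LT = 19.0912
d*(P+LT) = 86.4343 * 19.0912 = 1650.1345
T = 1650.1345 + 148.7221 = 1798.8566

1798.8566 units


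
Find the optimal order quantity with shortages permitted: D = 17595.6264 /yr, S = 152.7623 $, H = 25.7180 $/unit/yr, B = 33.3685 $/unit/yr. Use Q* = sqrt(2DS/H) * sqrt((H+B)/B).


sqrt(2DS/H) = 457.2007
sqrt((H+B)/B) = 1.3307
Q* = 457.2007 * 1.3307 = 608.3908

608.3908 units


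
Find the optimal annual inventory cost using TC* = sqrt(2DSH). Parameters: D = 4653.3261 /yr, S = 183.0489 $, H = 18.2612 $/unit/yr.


2*D*S*H = 31109277.1855
TC* = sqrt(31109277.1855) = 5577.5691

5577.5691 $/yr


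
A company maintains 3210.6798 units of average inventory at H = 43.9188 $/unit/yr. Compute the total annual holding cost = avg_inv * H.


Cost = 3210.6798 * 43.9188 = 141009.2040

141009.2040 $/yr


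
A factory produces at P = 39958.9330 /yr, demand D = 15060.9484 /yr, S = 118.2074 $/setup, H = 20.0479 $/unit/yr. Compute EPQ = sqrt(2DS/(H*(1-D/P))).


1 - D/P = 1 - 0.3769 = 0.6231
H*(1-D/P) = 12.4916
2DS = 3560631.1038
EPQ = sqrt(285041.2953) = 533.8926

533.8926 units


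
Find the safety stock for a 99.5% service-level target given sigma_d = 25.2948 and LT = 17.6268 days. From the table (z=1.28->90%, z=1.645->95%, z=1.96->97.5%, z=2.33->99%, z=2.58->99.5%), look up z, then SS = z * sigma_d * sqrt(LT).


From the table, SL = 99.5% corresponds to z = 2.58
sqrt(LT) = sqrt(17.6268) = 4.1984
SS = 2.58 * 25.2948 * 4.1984 = 273.9919

273.9919 units


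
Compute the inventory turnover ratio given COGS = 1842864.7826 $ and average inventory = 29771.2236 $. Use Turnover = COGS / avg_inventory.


Turnover = 1842864.7826 / 29771.2236 = 61.9009

61.9009


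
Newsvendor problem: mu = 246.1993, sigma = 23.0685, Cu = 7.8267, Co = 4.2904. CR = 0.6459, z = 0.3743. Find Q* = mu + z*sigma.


CR = Cu/(Cu+Co) = 7.8267/(7.8267+4.2904) = 0.6459
z = 0.3743
Q* = 246.1993 + 0.3743 * 23.0685 = 254.8338

254.8338 units
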